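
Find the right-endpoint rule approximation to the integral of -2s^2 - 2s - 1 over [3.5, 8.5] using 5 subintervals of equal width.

Δs = (8.5 − 3.5)/5 = 1.
Right endpoints: 4.5, 5.5, 6.5, 7.5, 8.5.
f(4.5) = -50.5, f(5.5) = -72.5, f(6.5) = -98.5, f(7.5) = -128.5, f(8.5) = -162.5.
Sum = Δs · [f(4.5) + f(5.5) + f(6.5) + f(7.5) + f(8.5)].
Sum = -512.5.

-512.5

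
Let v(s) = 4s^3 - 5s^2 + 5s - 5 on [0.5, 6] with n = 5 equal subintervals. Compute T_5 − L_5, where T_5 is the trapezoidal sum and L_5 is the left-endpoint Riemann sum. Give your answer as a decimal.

T_5 = 1035.7325.
L_5 = 643.995.
T_5 − L_5 = 391.7375.

391.7375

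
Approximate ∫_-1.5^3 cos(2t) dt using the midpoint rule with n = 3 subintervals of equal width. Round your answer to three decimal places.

Δt = (3 − (-1.5))/3 = 1.5.
Midpoints: -0.75, 0.75, 2.25.
f(-0.75) ≈ 0.071, f(0.75) ≈ 0.071, f(2.25) ≈ -0.211.
Sum = Δt · [f(-0.75) + f(0.75) + f(2.25)].
Sum ≈ -0.104.

-0.104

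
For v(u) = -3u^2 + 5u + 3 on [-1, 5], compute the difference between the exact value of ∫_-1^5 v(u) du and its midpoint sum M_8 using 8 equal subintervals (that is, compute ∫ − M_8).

Exact integral: ∫_-1^5 v(u) du = -48.
M_8 = -47.15625.
Error = -48 − (-47.15625) = -0.84375.

-0.84375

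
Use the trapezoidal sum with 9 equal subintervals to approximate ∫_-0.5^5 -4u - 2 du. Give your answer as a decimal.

-60.5

Δu = (5 − (-0.5))/9 = 11/18.
f(-0.5) = 0, f(1/9) = -22/9, f(13/18) = -44/9, f(4/3) = -22/3, f(35/18) = -88/9, f(23/9) = -110/9, f(19/6) = -44/3, f(34/9) = -154/9, f(79/18) = -176/9, f(5) = -22.
T_9 = (Δu/2)·[f(u_0) + 2f(u_1) + ... + 2f(u_{8}) + f(u_9)].
Sum = -60.5.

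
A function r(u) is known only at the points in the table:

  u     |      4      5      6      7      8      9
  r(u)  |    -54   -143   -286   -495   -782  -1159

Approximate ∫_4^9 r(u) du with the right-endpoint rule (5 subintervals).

-2865

Δu = 1.
Sum = 1·[(-143) + (-286) + (-495) + (-782) + (-1159)] = -2865.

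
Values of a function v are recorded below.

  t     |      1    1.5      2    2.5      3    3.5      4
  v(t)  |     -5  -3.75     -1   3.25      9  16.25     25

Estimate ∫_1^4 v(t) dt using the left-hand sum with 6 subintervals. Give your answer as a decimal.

9.375

Δt = 0.5.
Sum = 0.5·[(-5) + (-3.75) + (-1) + 3.25 + 9 + 16.25] = 9.375.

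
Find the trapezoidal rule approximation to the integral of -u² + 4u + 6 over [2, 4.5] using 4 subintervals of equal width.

Δu = (4.5 − 2)/4 = 0.625.
f(2) = 10, f(2.625) = 9.609375, f(3.25) = 8.4375, f(3.875) = 6.484375, f(4.5) = 3.75.
T_4 = (Δu/2)·[f(u_0) + 2f(u_1) + 2f(u_2) + 2f(u_3) + f(u_4)].
Sum = 19.62890625.

19.62890625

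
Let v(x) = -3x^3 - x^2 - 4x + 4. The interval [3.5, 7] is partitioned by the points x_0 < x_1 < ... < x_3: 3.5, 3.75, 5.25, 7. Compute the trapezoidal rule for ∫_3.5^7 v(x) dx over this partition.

Subinterval widths: 0.25, 1.5, 1.75.
v(3.5) = -150.875, v(3.75) = -183.265625, v(5.25) = -478.671875, v(7) = -1102.
On each subinterval the trapezoid contributes (Δx_i/2)·[v(x_{i-1}) + v(x_i)].
Sum = -1921.30859375.

-1921.30859375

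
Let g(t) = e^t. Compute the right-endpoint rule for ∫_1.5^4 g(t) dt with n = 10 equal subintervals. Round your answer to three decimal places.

56.642

Δt = (4 − 1.5)/10 = 0.25.
Right endpoints: 1.75, 2, 2.25, 2.5, 2.75, 3, 3.25, 3.5, 3.75, 4.
g(1.75) ≈ 5.755, g(2) ≈ 7.389, g(2.25) ≈ 9.488, g(2.5) ≈ 12.182, g(2.75) ≈ 15.643, g(3) ≈ 20.086, g(3.25) ≈ 25.790, g(3.5) ≈ 33.115, g(3.75) ≈ 42.521, g(4) ≈ 54.598.
Sum = Δt · [g(1.75) + g(2) + g(2.25) + ...].
Sum ≈ 56.642.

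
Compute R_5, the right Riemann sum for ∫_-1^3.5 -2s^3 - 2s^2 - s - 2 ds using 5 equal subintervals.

Δs = (3.5 − (-1))/5 = 0.9.
Right endpoints: -0.1, 0.8, 1.7, 2.6, 3.5.
f(-0.1) = -1.918, f(0.8) = -5.104, f(1.7) = -19.306, f(2.6) = -53.272, f(3.5) = -115.75.
Sum = Δs · [f(-0.1) + f(0.8) + f(1.7) + f(2.6) + f(3.5)].
Sum = -175.815.

-175.815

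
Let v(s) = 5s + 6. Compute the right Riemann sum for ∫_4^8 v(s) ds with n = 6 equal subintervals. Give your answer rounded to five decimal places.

150.66667

Δs = (8 − 4)/6 = 2/3.
Right endpoints: 14/3, 16/3, 6, 20/3, 22/3, 8.
v(14/3) = 88/3, v(16/3) = 98/3, v(6) = 36, v(20/3) = 118/3, v(22/3) = 128/3, v(8) = 46.
Sum = Δs · [v(14/3) + v(16/3) + v(6) + ...].
Sum ≈ 150.66667.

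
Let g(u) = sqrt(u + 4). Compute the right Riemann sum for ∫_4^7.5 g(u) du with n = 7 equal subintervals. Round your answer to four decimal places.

Δu = (7.5 − 4)/7 = 0.5.
Right endpoints: 4.5, 5, 5.5, 6, 6.5, 7, 7.5.
g(4.5) ≈ 2.9155, g(5) ≈ 3.0000, g(5.5) ≈ 3.0822, g(6) ≈ 3.1623, g(6.5) ≈ 3.2404, g(7) ≈ 3.3166, g(7.5) ≈ 3.3912.
Sum = Δu · [g(4.5) + g(5) + g(5.5) + ...].
Sum ≈ 11.0541.

11.0541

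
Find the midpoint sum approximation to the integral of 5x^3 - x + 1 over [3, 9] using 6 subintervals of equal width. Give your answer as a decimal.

8025

Δx = (9 − 3)/6 = 1.
Midpoints: 3.5, 4.5, 5.5, 6.5, 7.5, 8.5.
f(3.5) = 211.875, f(4.5) = 452.125, f(5.5) = 827.375, f(6.5) = 1367.625, f(7.5) = 2102.875, f(8.5) = 3063.125.
Sum = Δx · [f(3.5) + f(4.5) + f(5.5) + ...].
Sum = 8025.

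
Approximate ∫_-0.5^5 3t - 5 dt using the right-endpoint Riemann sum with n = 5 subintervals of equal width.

Δt = (5 − (-0.5))/5 = 1.1.
Right endpoints: 0.6, 1.7, 2.8, 3.9, 5.
f(0.6) = -3.2, f(1.7) = 0.1, f(2.8) = 3.4, f(3.9) = 6.7, f(5) = 10.
Sum = Δt · [f(0.6) + f(1.7) + f(2.8) + f(3.9) + f(5)].
Sum = 18.7.

18.7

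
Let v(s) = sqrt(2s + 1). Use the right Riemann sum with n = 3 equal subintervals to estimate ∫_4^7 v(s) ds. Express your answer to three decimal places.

Δs = (7 − 4)/3 = 1.
Right endpoints: 5, 6, 7.
v(5) ≈ 3.317, v(6) ≈ 3.606, v(7) ≈ 3.873.
Sum = Δs · [v(5) + v(6) + v(7)].
Sum ≈ 10.795.

10.795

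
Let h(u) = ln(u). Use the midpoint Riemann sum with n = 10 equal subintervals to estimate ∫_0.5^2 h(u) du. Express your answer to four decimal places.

0.2343

Δu = (2 − 0.5)/10 = 0.15.
Midpoints: 0.575, 0.725, 0.875, 1.025, 1.175, 1.325, 1.475, 1.625, 1.775, 1.925.
h(0.575) ≈ -0.5534, h(0.725) ≈ -0.3216, h(0.875) ≈ -0.1335, h(1.025) ≈ 0.0247, h(1.175) ≈ 0.1613, h(1.325) ≈ 0.2814, h(1.475) ≈ 0.3887, h(1.625) ≈ 0.4855, h(1.775) ≈ 0.5738, h(1.925) ≈ 0.6549.
Sum = Δu · [h(0.575) + h(0.725) + h(0.875) + ...].
Sum ≈ 0.2343.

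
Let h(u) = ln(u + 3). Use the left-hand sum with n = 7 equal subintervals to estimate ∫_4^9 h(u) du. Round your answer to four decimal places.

Δu = (9 − 4)/7 = 5/7.
Left endpoints: 4, 33/7, 38/7, 43/7, 48/7, 53/7, 58/7.
h(4) ≈ 1.9459, h(33/7) ≈ 2.0431, h(38/7) ≈ 2.1316, h(43/7) ≈ 2.2130, h(48/7) ≈ 2.2882, h(53/7) ≈ 2.3582, h(58/7) ≈ 2.4235.
Sum = Δu · [h(4) + h(33/7) + h(38/7) + ...].
Sum ≈ 11.0025.

11.0025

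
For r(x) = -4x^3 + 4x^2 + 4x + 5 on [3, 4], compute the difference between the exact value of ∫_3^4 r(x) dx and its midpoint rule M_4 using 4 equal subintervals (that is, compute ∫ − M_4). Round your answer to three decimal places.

Exact integral: ∫_3^4 r(x) dx ≈ -106.66667.
M_4 = -106.46875.
Error ≈ -106.66667 − (-106.46875) ≈ -0.198.

-0.198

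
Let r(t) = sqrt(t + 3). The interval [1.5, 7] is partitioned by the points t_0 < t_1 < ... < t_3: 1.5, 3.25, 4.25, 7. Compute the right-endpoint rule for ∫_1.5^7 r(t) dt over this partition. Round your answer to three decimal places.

15.764

Subinterval widths: 1.75, 1, 2.75.
Right endpoints: 3.25, 4.25, 7.
r(3.25) ≈ 2.500, r(4.25) ≈ 2.693, r(7) ≈ 3.162.
Sum = Σ Δt_i · r(t_i).
Sum ≈ 15.764.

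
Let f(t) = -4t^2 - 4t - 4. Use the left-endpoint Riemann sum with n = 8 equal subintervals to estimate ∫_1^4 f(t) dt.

Δt = (4 − 1)/8 = 0.375.
Left endpoints: 1, 1.375, 1.75, 2.125, 2.5, 2.875, 3.25, 3.625.
f(1) = -12, f(1.375) = -17.0625, f(1.75) = -23.25, f(2.125) = -30.5625, f(2.5) = -39, f(2.875) = -48.5625, f(3.25) = -59.25, f(3.625) = -71.0625.
Sum = Δt · [f(1) + f(1.375) + f(1.75) + ...].
Sum = -112.78125.

-112.78125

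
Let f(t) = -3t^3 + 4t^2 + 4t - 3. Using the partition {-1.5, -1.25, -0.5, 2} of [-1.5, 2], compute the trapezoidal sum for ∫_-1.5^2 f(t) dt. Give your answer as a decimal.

Subinterval widths: 0.25, 0.75, 2.5.
f(-1.5) = 10.125, f(-1.25) = 4.109375, f(-0.5) = -3.625, f(2) = -3.
On each subinterval the trapezoid contributes (Δt_i/2)·[f(t_{i-1}) + f(t_i)].
Sum = -6.3203125.

-6.3203125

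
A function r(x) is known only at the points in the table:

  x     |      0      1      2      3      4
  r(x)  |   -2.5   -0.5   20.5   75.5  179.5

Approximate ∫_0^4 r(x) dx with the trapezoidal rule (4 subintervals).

Δx = 1.
T_4 = (1/2)·[(-2.5) + 2·(-0.5) + 2·20.5 + 2·75.5 + 179.5] = 184.

184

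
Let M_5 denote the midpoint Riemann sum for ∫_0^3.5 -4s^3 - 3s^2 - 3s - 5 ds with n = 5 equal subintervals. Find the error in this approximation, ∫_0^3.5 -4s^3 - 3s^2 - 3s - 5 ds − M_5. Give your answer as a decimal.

-3.43

Exact integral: ∫_0^3.5 f(s) ds = -228.8125.
M_5 = -225.3825.
Error = -228.8125 − (-225.3825) = -3.43.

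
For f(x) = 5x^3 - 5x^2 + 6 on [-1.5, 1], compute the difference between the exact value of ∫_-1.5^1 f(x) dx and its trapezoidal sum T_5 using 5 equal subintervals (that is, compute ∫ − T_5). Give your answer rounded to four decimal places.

0.9115

Exact integral: ∫_-1.5^1 f(x) dx ≈ 2.630208.
T_5 = 1.71875.
Error ≈ 2.630208 − 1.71875 ≈ 0.9115.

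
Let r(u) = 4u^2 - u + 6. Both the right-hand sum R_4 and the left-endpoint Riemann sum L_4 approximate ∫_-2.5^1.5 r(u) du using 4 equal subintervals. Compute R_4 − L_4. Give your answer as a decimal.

R_4 = 44.
L_4 = 64.
R_4 − L_4 = -20.

-20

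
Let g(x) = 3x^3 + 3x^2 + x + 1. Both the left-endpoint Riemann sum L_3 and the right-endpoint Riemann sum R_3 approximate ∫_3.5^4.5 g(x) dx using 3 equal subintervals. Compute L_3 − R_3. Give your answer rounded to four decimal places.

L_3 ≈ 220.680556.
R_3 ≈ 277.263889.
L_3 − R_3 ≈ -56.5833.

-56.5833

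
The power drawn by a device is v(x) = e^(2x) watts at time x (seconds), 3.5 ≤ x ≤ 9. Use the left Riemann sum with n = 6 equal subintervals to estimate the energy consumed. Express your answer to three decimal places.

11453991.454

Δx = (9 − 3.5)/6 = 11/12.
Left endpoints: 3.5, 53/12, 16/3, 6.25, 43/6, 97/12.
v(3.5) ≈ 1096.633, v(53/12) ≈ 6859.112, v(16/3) ≈ 42901.697, v(6.25) ≈ 268337.287, v(43/6) ≈ 1678369.481, v(97/12) ≈ 10497699.193.
Sum = Δx · [v(3.5) + v(53/12) + v(16/3) + ...].
Sum ≈ 11453991.454.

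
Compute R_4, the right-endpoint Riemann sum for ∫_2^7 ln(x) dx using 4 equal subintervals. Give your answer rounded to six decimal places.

7.972303

Δx = (7 − 2)/4 = 1.25.
Right endpoints: 3.25, 4.5, 5.75, 7.
f(3.25) ≈ 1.178655, f(4.5) ≈ 1.504077, f(5.75) ≈ 1.749200, f(7) ≈ 1.945910.
Sum = Δx · [f(3.25) + f(4.5) + f(5.75) + f(7)].
Sum ≈ 7.972303.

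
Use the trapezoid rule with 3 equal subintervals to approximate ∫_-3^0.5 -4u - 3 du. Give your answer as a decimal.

Δu = (0.5 − (-3))/3 = 7/6.
f(-3) = 9, f(-11/6) = 13/3, f(-2/3) = -1/3, f(0.5) = -5.
T_3 = (Δu/2)·[f(u_0) + 2f(u_1) + 2f(u_2) + f(u_3)].
Sum = 7.

7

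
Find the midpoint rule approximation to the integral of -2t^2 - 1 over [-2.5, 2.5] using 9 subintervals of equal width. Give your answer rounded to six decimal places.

-25.576132

Δt = (2.5 − (-2.5))/9 = 5/9.
Midpoints: -20/9, -5/3, -10/9, -5/9, 0, 5/9, 10/9, 5/3, 20/9.
f(-20/9) = -881/81, f(-5/3) = -59/9, f(-10/9) = -281/81, f(-5/9) = -131/81, f(0) = -1, f(5/9) = -131/81, f(10/9) = -281/81, f(5/3) = -59/9, f(20/9) = -881/81.
Sum = Δt · [f(-20/9) + f(-5/3) + f(-10/9) + ...].
Sum ≈ -25.576132.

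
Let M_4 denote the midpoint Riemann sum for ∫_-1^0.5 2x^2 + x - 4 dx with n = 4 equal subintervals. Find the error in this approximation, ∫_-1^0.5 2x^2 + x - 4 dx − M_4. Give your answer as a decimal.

Exact integral: ∫_-1^0.5 f(x) dx = -5.625.
M_4 = -5.66015625.
Error = -5.625 − (-5.66015625) = 0.03515625.

0.03515625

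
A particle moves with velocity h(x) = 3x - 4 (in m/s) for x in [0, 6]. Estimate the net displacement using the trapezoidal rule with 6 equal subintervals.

Δx = (6 − 0)/6 = 1.
h(0) = -4, h(1) = -1, h(2) = 2, h(3) = 5, h(4) = 8, h(5) = 11, h(6) = 14.
T_6 = (Δx/2)·[h(x_0) + 2h(x_1) + ... + 2h(x_{5}) + h(x_6)].
Sum = 30.

30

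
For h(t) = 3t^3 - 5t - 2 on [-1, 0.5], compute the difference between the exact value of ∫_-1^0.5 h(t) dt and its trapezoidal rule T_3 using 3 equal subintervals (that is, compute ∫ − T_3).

Exact integral: ∫_-1^0.5 h(t) dt = -1.828125.
T_3 = -1.96875.
Error = -1.828125 − (-1.96875) = 0.140625.

0.140625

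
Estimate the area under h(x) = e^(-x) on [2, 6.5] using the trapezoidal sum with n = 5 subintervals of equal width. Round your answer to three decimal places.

0.143

Δx = (6.5 − 2)/5 = 0.9.
h(2) ≈ 0.135, h(2.9) ≈ 0.055, h(3.8) ≈ 0.022, h(4.7) ≈ 0.009, h(5.6) ≈ 0.004, h(6.5) ≈ 0.002.
T_5 = (Δx/2)·[h(x_0) + 2h(x_1) + ... + 2h(x_{4}) + h(x_5)].
Sum ≈ 0.143.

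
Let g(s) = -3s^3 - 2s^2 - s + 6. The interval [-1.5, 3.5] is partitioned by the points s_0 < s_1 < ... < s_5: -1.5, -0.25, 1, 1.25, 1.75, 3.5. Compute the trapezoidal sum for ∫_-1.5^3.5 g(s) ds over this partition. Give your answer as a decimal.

-137.6640625

Subinterval widths: 1.25, 1.25, 0.25, 0.5, 1.75.
g(-1.5) = 13.125, g(-0.25) = 6.171875, g(1) = 0, g(1.25) = -4.234375, g(1.75) = -17.953125, g(3.5) = -150.625.
On each subinterval the trapezoid contributes (Δs_i/2)·[g(s_{i-1}) + g(s_i)].
Sum = -137.6640625.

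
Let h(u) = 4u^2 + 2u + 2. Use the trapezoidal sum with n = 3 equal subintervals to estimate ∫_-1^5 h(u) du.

220

Δu = (5 − (-1))/3 = 2.
h(-1) = 4, h(1) = 8, h(3) = 44, h(5) = 112.
T_3 = (Δu/2)·[h(u_0) + 2h(u_1) + 2h(u_2) + h(u_3)].
Sum = 220.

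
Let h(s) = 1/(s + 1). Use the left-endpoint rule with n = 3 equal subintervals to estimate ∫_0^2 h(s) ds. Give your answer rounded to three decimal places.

1.352

Δs = (2 − 0)/3 = 2/3.
Left endpoints: 0, 2/3, 4/3.
h(0) = 1, h(2/3) = 0.6, h(4/3) = 3/7.
Sum = Δs · [h(0) + h(2/3) + h(4/3)].
Sum ≈ 1.352.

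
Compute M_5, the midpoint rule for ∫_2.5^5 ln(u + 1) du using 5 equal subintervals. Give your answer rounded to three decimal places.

3.867

Δu = (5 − 2.5)/5 = 0.5.
Midpoints: 2.75, 3.25, 3.75, 4.25, 4.75.
f(2.75) ≈ 1.322, f(3.25) ≈ 1.447, f(3.75) ≈ 1.558, f(4.25) ≈ 1.658, f(4.75) ≈ 1.749.
Sum = Δu · [f(2.75) + f(3.25) + f(3.75) + f(4.25) + f(4.75)].
Sum ≈ 3.867.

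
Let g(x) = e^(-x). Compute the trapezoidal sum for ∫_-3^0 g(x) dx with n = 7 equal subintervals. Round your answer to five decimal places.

19.37677

Δx = (0 − (-3))/7 = 3/7.
g(-3) ≈ 20.08554, g(-18/7) ≈ 13.08450, g(-15/7) ≈ 8.52376, g(-12/7) ≈ 5.55271, g(-9/7) ≈ 3.61725, g(-6/7) ≈ 2.35642, g(-3/7) ≈ 1.53506, g(0) ≈ 1.00000.
T_7 = (Δx/2)·[g(x_0) + 2g(x_1) + ... + 2g(x_{6}) + g(x_7)].
Sum ≈ 19.37677.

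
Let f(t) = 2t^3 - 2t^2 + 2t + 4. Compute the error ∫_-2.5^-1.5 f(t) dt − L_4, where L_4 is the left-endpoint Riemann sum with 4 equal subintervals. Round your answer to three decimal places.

4.458

Exact integral: ∫_-2.5^-1.5 f(t) dt ≈ -25.16667.
L_4 = -29.625.
Error ≈ -25.16667 − (-29.625) ≈ 4.458.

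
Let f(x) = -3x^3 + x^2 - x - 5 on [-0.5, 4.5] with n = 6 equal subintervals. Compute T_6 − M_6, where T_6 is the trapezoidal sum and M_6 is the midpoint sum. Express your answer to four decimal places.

-14.7569

T_6 ≈ -321.921296.
M_6 ≈ -307.164352.
T_6 − M_6 ≈ -14.7569.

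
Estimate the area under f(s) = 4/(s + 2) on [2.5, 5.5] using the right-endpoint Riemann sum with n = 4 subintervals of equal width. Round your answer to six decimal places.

Δs = (5.5 − 2.5)/4 = 0.75.
Right endpoints: 3.25, 4, 4.75, 5.5.
f(3.25) = 16/21, f(4) = 2/3, f(4.75) = 16/27, f(5.5) = 8/15.
Sum = Δs · [f(3.25) + f(4) + f(4.75) + f(5.5)].
Sum ≈ 1.915873.

1.915873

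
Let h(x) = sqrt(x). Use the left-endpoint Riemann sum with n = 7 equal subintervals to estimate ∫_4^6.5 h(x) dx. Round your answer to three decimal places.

Δx = (6.5 − 4)/7 = 5/14.
Left endpoints: 4, 61/14, 33/7, 71/14, 38/7, 81/14, 43/7.
h(4) ≈ 2.000, h(61/14) ≈ 2.087, h(33/7) ≈ 2.171, h(71/14) ≈ 2.252, h(38/7) ≈ 2.330, h(81/14) ≈ 2.405, h(43/7) ≈ 2.478.
Sum = Δx · [h(4) + h(61/14) + h(33/7) + ...].
Sum ≈ 5.616.

5.616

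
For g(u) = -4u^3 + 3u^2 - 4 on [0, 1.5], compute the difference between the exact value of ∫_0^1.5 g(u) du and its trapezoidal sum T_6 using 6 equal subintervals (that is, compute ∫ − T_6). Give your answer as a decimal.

0.09375

Exact integral: ∫_0^1.5 g(u) du = -7.6875.
T_6 = -7.78125.
Error = -7.6875 − (-7.78125) = 0.09375.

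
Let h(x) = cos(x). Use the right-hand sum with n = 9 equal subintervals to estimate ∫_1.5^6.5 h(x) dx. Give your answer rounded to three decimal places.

Δx = (6.5 − 1.5)/9 = 5/9.
Right endpoints: 37/18, 47/18, 19/6, 67/18, 77/18, 29/6, 97/18, 107/18, 6.5.
h(37/18) ≈ -0.466, h(47/18) ≈ -0.863, h(19/6) ≈ -1.000, h(67/18) ≈ -0.836, h(77/18) ≈ -0.421, h(29/6) ≈ 0.121, h(97/18) ≈ 0.626, h(107/18) ≈ 0.943, h(6.5) ≈ 0.977.
Sum = Δx · [h(37/18) + h(47/18) + h(19/6) + ...].
Sum ≈ -0.511.

-0.511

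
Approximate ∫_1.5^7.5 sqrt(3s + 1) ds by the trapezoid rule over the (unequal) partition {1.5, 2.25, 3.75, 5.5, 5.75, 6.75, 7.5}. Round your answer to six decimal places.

22.403552

Subinterval widths: 0.75, 1.5, 1.75, 0.25, 1, 0.75.
f(1.5) ≈ 2.345208, f(2.25) ≈ 2.783882, f(3.75) ≈ 3.500000, f(5.5) ≈ 4.183300, f(5.75) ≈ 4.272002, f(6.75) ≈ 4.609772, f(7.5) ≈ 4.847680.
On each subinterval the trapezoid contributes (Δs_i/2)·[f(s_{i-1}) + f(s_i)].
Sum ≈ 22.403552.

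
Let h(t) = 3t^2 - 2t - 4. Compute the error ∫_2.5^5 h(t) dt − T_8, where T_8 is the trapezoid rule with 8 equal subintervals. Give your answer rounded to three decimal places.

-0.122

Exact integral: ∫_2.5^5 h(t) dt = 80.625.
T_8 ≈ 80.74707.
Error ≈ 80.625 − 80.74707 ≈ -0.122.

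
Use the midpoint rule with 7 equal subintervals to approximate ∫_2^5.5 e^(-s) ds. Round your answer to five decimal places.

Δs = (5.5 − 2)/7 = 0.5.
Midpoints: 2.25, 2.75, 3.25, 3.75, 4.25, 4.75, 5.25.
f(2.25) ≈ 0.10540, f(2.75) ≈ 0.06393, f(3.25) ≈ 0.03877, f(3.75) ≈ 0.02352, f(4.25) ≈ 0.01426, f(4.75) ≈ 0.00865, f(5.25) ≈ 0.00525.
Sum = Δs · [f(2.25) + f(2.75) + f(3.25) + ...].
Sum ≈ 0.12989.

0.12989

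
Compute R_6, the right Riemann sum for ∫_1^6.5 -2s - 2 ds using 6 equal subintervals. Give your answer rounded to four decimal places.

Δs = (6.5 − 1)/6 = 11/12.
Right endpoints: 23/12, 17/6, 3.75, 14/3, 67/12, 6.5.
f(23/12) = -35/6, f(17/6) = -23/3, f(3.75) = -9.5, f(14/3) = -34/3, f(67/12) = -79/6, f(6.5) = -15.
Sum = Δs · [f(23/12) + f(17/6) + f(3.75) + ...].
Sum ≈ -57.2917.

-57.2917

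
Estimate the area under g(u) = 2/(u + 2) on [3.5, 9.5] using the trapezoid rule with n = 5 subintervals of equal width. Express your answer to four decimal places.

Δu = (9.5 − 3.5)/5 = 1.2.
g(3.5) = 4/11, g(4.7) = 20/67, g(5.9) = 20/79, g(7.1) = 20/91, g(8.3) = 20/103, g(9.5) = 4/23.
T_5 = (Δu/2)·[g(u_0) + 2g(u_1) + ... + 2g(u_{4}) + g(u_5)].
Sum ≈ 1.4813.

1.4813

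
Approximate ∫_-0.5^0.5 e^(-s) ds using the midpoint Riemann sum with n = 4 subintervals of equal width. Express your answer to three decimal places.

Δs = (0.5 − (-0.5))/4 = 0.25.
Midpoints: -0.375, -0.125, 0.125, 0.375.
f(-0.375) ≈ 1.455, f(-0.125) ≈ 1.133, f(0.125) ≈ 0.882, f(0.375) ≈ 0.687.
Sum = Δs · [f(-0.375) + f(-0.125) + f(0.125) + f(0.375)].
Sum ≈ 1.039.

1.039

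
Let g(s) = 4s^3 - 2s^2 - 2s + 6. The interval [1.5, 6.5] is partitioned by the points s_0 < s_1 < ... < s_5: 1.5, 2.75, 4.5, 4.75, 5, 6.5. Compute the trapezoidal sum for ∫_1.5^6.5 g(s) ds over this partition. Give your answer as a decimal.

Subinterval widths: 1.25, 1.75, 0.25, 0.25, 1.5.
g(1.5) = 12, g(2.75) = 68.5625, g(4.5) = 321, g(4.75) = 380.0625, g(5) = 446, g(6.5) = 1007.
On each subinterval the trapezoid contributes (Δs_i/2)·[g(s_{i-1}) + g(s_i)].
Sum = 1671.859375.

1671.859375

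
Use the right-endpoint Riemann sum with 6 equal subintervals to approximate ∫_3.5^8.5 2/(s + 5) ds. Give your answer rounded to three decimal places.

0.890

Δs = (8.5 − 3.5)/6 = 5/6.
Right endpoints: 13/3, 31/6, 6, 41/6, 23/3, 8.5.
f(13/3) = 3/14, f(31/6) = 12/61, f(6) = 2/11, f(41/6) = 12/71, f(23/3) = 3/19, f(8.5) = 4/27.
Sum = Δs · [f(13/3) + f(31/6) + f(6) + ...].
Sum ≈ 0.890.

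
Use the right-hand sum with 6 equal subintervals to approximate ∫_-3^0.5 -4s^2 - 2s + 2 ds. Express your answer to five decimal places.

-13.04398

Δs = (0.5 − (-3))/6 = 7/12.
Right endpoints: -29/12, -11/6, -1.25, -2/3, -1/12, 0.5.
f(-29/12) = -595/36, f(-11/6) = -70/9, f(-1.25) = -1.75, f(-2/3) = 14/9, f(-1/12) = 77/36, f(0.5) = 0.
Sum = Δs · [f(-29/12) + f(-11/6) + f(-1.25) + ...].
Sum ≈ -13.04398.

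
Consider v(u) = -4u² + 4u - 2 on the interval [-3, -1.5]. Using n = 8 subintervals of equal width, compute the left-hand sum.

Δu = (-1.5 − (-3))/8 = 0.1875.
Left endpoints: -3, -2.8125, -2.625, -2.4375, -2.25, -2.0625, -1.875, -1.6875.
v(-3) = -50, v(-2.8125) = -44.890625, v(-2.625) = -40.0625, v(-2.4375) = -35.515625, v(-2.25) = -31.25, v(-2.0625) = -27.265625, v(-1.875) = -23.5625, v(-1.6875) = -20.140625.
Sum = Δu · [v(-3) + v(-2.8125) + v(-2.625) + ...].
Sum = -51.12890625.

-51.12890625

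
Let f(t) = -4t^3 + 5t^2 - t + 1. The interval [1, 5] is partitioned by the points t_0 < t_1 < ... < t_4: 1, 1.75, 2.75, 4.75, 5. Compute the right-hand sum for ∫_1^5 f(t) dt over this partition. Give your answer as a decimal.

-786.28125

Subinterval widths: 0.75, 1, 2, 0.25.
Right endpoints: 1.75, 2.75, 4.75, 5.
f(1.75) = -6.875, f(2.75) = -47.125, f(4.75) = -319.625, f(5) = -379.
Sum = Σ Δt_i · f(t_i).
Sum = -786.28125.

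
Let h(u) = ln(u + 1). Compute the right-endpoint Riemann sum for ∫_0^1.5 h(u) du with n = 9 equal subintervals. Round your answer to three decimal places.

Δu = (1.5 − 0)/9 = 1/6.
Right endpoints: 1/6, 1/3, 0.5, 2/3, 5/6, 1, 7/6, 4/3, 1.5.
h(1/6) ≈ 0.154, h(1/3) ≈ 0.288, h(0.5) ≈ 0.405, h(2/3) ≈ 0.511, h(5/6) ≈ 0.606, h(1) ≈ 0.693, h(7/6) ≈ 0.773, h(4/3) ≈ 0.847, h(1.5) ≈ 0.916.
Sum = Δu · [h(1/6) + h(1/3) + h(0.5) + ...].
Sum ≈ 0.866.

0.866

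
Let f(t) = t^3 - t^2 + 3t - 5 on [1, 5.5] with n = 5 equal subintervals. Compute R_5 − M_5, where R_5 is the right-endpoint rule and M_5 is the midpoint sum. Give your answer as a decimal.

R_5 = 267.4125.
M_5 = 192.1078125.
R_5 − M_5 = 75.3046875.

75.3046875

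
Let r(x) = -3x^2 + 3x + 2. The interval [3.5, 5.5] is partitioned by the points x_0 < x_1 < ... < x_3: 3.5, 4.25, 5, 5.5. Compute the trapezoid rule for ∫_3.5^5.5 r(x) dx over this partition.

-92.984375

Subinterval widths: 0.75, 0.75, 0.5.
r(3.5) = -24.25, r(4.25) = -39.4375, r(5) = -58, r(5.5) = -72.25.
On each subinterval the trapezoid contributes (Δx_i/2)·[r(x_{i-1}) + r(x_i)].
Sum = -92.984375.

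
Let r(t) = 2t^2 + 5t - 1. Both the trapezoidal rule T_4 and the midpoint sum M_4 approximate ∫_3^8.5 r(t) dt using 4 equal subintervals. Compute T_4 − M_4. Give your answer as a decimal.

5.19921875

T_4 = 547.5078125.
M_4 = 542.30859375.
T_4 − M_4 = 5.19921875.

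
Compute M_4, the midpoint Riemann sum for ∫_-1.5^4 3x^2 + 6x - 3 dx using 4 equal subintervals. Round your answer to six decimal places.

89.525391

Δx = (4 − (-1.5))/4 = 1.375.
Midpoints: -0.8125, 0.5625, 1.9375, 3.3125.
f(-0.8125) = -5.89453125, f(0.5625) = 1.32421875, f(1.9375) = 19.88671875, f(3.3125) = 49.79296875.
Sum = Δx · [f(-0.8125) + f(0.5625) + f(1.9375) + f(3.3125)].
Sum ≈ 89.525391.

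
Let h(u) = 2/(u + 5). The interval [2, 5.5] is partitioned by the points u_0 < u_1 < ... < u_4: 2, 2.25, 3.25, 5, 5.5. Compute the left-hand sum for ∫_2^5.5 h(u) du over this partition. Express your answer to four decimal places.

Subinterval widths: 0.25, 1, 1.75, 0.5.
Left endpoints: 2, 2.25, 3.25, 5.
h(2) = 2/7, h(2.25) = 8/29, h(3.25) = 8/33, h(5) = 0.2.
Sum = Σ Δu_i · h(u_i).
Sum ≈ 0.8715.

0.8715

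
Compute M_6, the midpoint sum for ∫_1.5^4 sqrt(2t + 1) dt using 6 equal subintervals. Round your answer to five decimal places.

6.33454

Δt = (4 − 1.5)/6 = 5/12.
Midpoints: 41/24, 2.125, 61/24, 71/24, 3.375, 91/24.
f(41/24) ≈ 2.10159, f(2.125) ≈ 2.29129, f(61/24) ≈ 2.46644, f(71/24) ≈ 2.62996, f(3.375) ≈ 2.78388, f(91/24) ≈ 2.92973.
Sum = Δt · [f(41/24) + f(2.125) + f(61/24) + ...].
Sum ≈ 6.33454.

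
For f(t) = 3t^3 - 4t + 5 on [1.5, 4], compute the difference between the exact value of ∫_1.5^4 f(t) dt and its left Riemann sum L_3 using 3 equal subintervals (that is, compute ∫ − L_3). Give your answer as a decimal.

64.453125

Exact integral: ∫_1.5^4 f(t) dt = 173.203125.
L_3 = 108.75.
Error = 173.203125 − 108.75 = 64.453125.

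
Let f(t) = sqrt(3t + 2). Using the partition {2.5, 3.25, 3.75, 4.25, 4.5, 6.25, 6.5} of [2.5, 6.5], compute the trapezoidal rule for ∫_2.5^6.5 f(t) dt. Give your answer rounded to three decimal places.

Subinterval widths: 0.75, 0.5, 0.5, 0.25, 1.75, 0.25.
f(2.5) ≈ 3.082, f(3.25) ≈ 3.428, f(3.75) ≈ 3.640, f(4.25) ≈ 3.841, f(4.5) ≈ 3.937, f(6.25) ≈ 4.555, f(6.5) ≈ 4.637.
On each subinterval the trapezoid contributes (Δt_i/2)·[f(t_{i-1}) + f(t_i)].
Sum ≈ 15.630.

15.630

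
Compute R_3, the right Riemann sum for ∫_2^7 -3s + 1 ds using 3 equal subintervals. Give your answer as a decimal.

-75

Δs = (7 − 2)/3 = 5/3.
Right endpoints: 11/3, 16/3, 7.
f(11/3) = -10, f(16/3) = -15, f(7) = -20.
Sum = Δs · [f(11/3) + f(16/3) + f(7)].
Sum = -75.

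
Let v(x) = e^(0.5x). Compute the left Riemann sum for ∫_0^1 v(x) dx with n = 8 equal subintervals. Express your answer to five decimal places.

1.25732

Δx = (1 − 0)/8 = 0.125.
Left endpoints: 0, 0.125, 0.25, 0.375, 0.5, 0.625, 0.75, 0.875.
v(0) ≈ 1.00000, v(0.125) ≈ 1.06449, v(0.25) ≈ 1.13315, v(0.375) ≈ 1.20623, v(0.5) ≈ 1.28403, v(0.625) ≈ 1.36684, v(0.75) ≈ 1.45499, v(0.875) ≈ 1.54883.
Sum = Δx · [v(0) + v(0.125) + v(0.25) + ...].
Sum ≈ 1.25732.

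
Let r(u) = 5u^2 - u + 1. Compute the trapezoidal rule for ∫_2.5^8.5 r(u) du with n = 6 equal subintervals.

Δu = (8.5 − 2.5)/6 = 1.
r(2.5) = 29.75, r(3.5) = 58.75, r(4.5) = 97.75, r(5.5) = 146.75, r(6.5) = 205.75, r(7.5) = 274.75, r(8.5) = 353.75.
T_6 = (Δu/2)·[r(u_0) + 2r(u_1) + ... + 2r(u_{5}) + r(u_6)].
Sum = 975.5.

975.5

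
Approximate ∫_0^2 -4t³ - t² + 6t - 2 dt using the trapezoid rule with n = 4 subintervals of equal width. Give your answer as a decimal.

Δt = (2 − 0)/4 = 0.5.
f(0) = -2, f(0.5) = 0.25, f(1) = -1, f(1.5) = -8.75, f(2) = -26.
T_4 = (Δt/2)·[f(t_0) + 2f(t_1) + 2f(t_2) + 2f(t_3) + f(t_4)].
Sum = -11.75.

-11.75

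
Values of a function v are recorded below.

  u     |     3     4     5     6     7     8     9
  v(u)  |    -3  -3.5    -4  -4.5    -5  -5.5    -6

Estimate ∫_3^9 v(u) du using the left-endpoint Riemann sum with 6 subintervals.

Δu = 1.
Sum = 1·[(-3) + (-3.5) + (-4) + (-4.5) + (-5) + (-5.5)] = -25.5.

-25.5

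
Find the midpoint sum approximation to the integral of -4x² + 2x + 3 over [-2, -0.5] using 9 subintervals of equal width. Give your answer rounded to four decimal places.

-9.7361

Δx = (-0.5 − (-2))/9 = 1/6.
Midpoints: -23/12, -1.75, -19/12, -17/12, -1.25, -13/12, -11/12, -0.75, -7/12.
f(-23/12) = -559/36, f(-1.75) = -12.75, f(-19/12) = -367/36, f(-17/12) = -283/36, f(-1.25) = -5.75, f(-13/12) = -139/36, f(-11/12) = -79/36, f(-0.75) = -0.75, f(-7/12) = 17/36.
Sum = Δx · [f(-23/12) + f(-1.75) + f(-19/12) + ...].
Sum ≈ -9.7361.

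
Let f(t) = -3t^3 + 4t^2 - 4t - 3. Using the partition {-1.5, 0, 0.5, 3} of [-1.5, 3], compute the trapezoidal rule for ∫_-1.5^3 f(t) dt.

-67.96875

Subinterval widths: 1.5, 0.5, 2.5.
f(-1.5) = 22.125, f(0) = -3, f(0.5) = -4.375, f(3) = -60.
On each subinterval the trapezoid contributes (Δt_i/2)·[f(t_{i-1}) + f(t_i)].
Sum = -67.96875.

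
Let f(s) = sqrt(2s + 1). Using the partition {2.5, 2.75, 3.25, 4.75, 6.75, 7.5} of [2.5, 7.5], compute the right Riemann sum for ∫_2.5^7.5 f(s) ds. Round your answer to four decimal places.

17.4830

Subinterval widths: 0.25, 0.5, 1.5, 2, 0.75.
Right endpoints: 2.75, 3.25, 4.75, 6.75, 7.5.
f(2.75) ≈ 2.5495, f(3.25) ≈ 2.7386, f(4.75) ≈ 3.2404, f(6.75) ≈ 3.8079, f(7.5) ≈ 4.0000.
Sum = Σ Δs_i · f(s_i).
Sum ≈ 17.4830.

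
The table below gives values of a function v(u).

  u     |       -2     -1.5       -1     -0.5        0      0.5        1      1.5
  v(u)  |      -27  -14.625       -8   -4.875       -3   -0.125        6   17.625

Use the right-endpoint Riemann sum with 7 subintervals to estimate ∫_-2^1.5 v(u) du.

Δu = 0.5.
Sum = 0.5·[(-14.625) + (-8) + (-4.875) + (-3) + (-0.125) + 6 + 17.625] = -3.5.

-3.5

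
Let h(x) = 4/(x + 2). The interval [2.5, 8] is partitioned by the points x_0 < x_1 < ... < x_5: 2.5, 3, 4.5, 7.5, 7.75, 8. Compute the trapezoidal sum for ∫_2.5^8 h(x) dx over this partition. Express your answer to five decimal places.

Subinterval widths: 0.5, 1.5, 3, 0.25, 0.25.
h(2.5) = 8/9, h(3) = 0.8, h(4.5) = 8/13, h(7.5) = 8/19, h(7.75) = 16/39, h(8) = 0.4.
On each subinterval the trapezoid contributes (Δx_i/2)·[h(x_{i-1}) + h(x_i)].
Sum ≈ 3.24361.

3.24361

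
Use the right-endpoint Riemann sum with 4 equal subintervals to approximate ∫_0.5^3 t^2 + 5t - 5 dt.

Δt = (3 − 0.5)/4 = 0.625.
Right endpoints: 1.125, 1.75, 2.375, 3.
f(1.125) = 1.890625, f(1.75) = 6.8125, f(2.375) = 12.515625, f(3) = 19.
Sum = Δt · [f(1.125) + f(1.75) + f(2.375) + f(3)].
Sum = 25.13671875.

25.13671875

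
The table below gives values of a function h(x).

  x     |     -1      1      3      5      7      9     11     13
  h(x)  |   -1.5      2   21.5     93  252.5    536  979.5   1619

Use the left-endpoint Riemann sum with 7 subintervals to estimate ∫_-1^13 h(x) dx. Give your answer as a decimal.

Δx = 2.
Sum = 2·[(-1.5) + 2 + 21.5 + 93 + 252.5 + 536 + 979.5] = 3766.

3766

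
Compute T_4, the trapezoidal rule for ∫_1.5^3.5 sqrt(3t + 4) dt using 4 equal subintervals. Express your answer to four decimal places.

6.7603

Δt = (3.5 − 1.5)/4 = 0.5.
f(1.5) ≈ 2.9155, f(2) ≈ 3.1623, f(2.5) ≈ 3.3912, f(3) ≈ 3.6056, f(3.5) ≈ 3.8079.
T_4 = (Δt/2)·[f(t_0) + 2f(t_1) + 2f(t_2) + 2f(t_3) + f(t_4)].
Sum ≈ 6.7603.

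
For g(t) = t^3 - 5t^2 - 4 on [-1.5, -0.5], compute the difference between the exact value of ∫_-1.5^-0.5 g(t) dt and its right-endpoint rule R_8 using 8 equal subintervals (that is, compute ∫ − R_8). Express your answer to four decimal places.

-0.8073

Exact integral: ∫_-1.5^-0.5 g(t) dt ≈ -10.666667.
R_8 = -9.859375.
Error ≈ -10.666667 − (-9.859375) ≈ -0.8073.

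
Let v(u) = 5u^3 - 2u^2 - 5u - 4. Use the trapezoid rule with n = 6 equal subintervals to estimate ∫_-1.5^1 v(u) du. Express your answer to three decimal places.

-15.286

Δu = (1 − (-1.5))/6 = 5/12.
v(-1.5) = -17.875, v(-13/12) = -12593/1728, v(-2/3) = -82/27, v(-0.25) = -2.953125, v(1/6) = -1051/216, v(7/12) = -11413/1728, v(1) = -6.
T_6 = (Δu/2)·[v(u_0) + 2v(u_1) + ... + 2v(u_{5}) + v(u_6)].
Sum ≈ -15.286.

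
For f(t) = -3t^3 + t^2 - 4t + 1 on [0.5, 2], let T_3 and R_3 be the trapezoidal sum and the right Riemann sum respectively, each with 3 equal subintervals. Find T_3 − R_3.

T_3 = -15.96875.
R_3 = -22.4375.
T_3 − R_3 = 6.46875.

6.46875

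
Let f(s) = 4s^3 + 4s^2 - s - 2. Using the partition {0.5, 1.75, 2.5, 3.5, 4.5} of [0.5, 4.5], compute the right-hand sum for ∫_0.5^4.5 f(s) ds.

Subinterval widths: 1.25, 0.75, 1, 1.
Right endpoints: 1.75, 2.5, 3.5, 4.5.
f(1.75) = 29.9375, f(2.5) = 83, f(3.5) = 215, f(4.5) = 439.
Sum = Σ Δs_i · f(s_i).
Sum = 753.671875.

753.671875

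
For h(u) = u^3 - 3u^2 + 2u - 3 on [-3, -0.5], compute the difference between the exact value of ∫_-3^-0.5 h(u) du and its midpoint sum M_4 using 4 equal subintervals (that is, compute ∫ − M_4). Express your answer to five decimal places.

-0.67139

Exact integral: ∫_-3^-0.5 h(u) du = -63.359375.
M_4 ≈ -62.6879883.
Error ≈ -63.359375 − (-62.6879883) ≈ -0.67139.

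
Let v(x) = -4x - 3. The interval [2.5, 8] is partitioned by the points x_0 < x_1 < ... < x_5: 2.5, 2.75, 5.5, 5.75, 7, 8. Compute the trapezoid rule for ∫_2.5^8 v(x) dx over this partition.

Subinterval widths: 0.25, 2.75, 0.25, 1.25, 1.
v(2.5) = -13, v(2.75) = -14, v(5.5) = -25, v(5.75) = -26, v(7) = -31, v(8) = -35.
On each subinterval the trapezoid contributes (Δx_i/2)·[v(x_{i-1}) + v(x_i)].
Sum = -132.

-132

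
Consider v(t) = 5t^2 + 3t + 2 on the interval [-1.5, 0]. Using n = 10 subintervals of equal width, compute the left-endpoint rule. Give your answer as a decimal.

Δt = (0 − (-1.5))/10 = 0.15.
Left endpoints: -1.5, -1.35, -1.2, -1.05, -0.9, -0.75, -0.6, -0.45, -0.3, -0.15.
v(-1.5) = 8.75, v(-1.35) = 7.0625, v(-1.2) = 5.6, v(-1.05) = 4.3625, v(-0.9) = 3.35, v(-0.75) = 2.5625, v(-0.6) = 2, v(-0.45) = 1.6625, v(-0.3) = 1.55, v(-0.15) = 1.6625.
Sum = Δt · [v(-1.5) + v(-1.35) + v(-1.2) + ...].
Sum = 5.784375.

5.784375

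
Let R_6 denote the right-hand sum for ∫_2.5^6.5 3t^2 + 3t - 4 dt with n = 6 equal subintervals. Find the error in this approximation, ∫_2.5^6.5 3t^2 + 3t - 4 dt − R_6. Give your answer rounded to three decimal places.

Exact integral: ∫_2.5^6.5 f(t) dt = 297.
R_6 ≈ 337.88889.
Error ≈ 297 − 337.88889 ≈ -40.889.

-40.889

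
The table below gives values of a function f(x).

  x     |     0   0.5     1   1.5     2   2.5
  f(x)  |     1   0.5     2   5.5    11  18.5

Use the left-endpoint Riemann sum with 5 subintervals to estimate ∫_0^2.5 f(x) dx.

Δx = 0.5.
Sum = 0.5·[1 + 0.5 + 2 + 5.5 + 11] = 10.

10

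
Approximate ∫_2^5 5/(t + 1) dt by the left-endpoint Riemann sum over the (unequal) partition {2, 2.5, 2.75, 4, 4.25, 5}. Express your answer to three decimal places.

3.821

Subinterval widths: 0.5, 0.25, 1.25, 0.25, 0.75.
Left endpoints: 2, 2.5, 2.75, 4, 4.25.
f(2) = 5/3, f(2.5) = 10/7, f(2.75) = 4/3, f(4) = 1, f(4.25) = 20/21.
Sum = Σ Δt_i · f(t_i).
Sum ≈ 3.821.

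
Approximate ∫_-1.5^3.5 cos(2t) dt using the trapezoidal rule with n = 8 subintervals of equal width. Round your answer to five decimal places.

Δt = (3.5 − (-1.5))/8 = 0.625.
f(-1.5) ≈ -0.98999, f(-0.875) ≈ -0.17825, f(-0.25) ≈ 0.87758, f(0.375) ≈ 0.73169, f(1) ≈ -0.41615, f(1.625) ≈ -0.99413, f(2.25) ≈ -0.21080, f(2.875) ≈ 0.86119, f(3.5) ≈ 0.75390.
T_8 = (Δt/2)·[f(t_0) + 2f(t_1) + ... + 2f(t_{7}) + f(t_8)].
Sum ≈ 0.34569.

0.34569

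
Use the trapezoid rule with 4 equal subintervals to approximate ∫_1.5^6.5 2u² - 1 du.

178.4375

Δu = (6.5 − 1.5)/4 = 1.25.
f(1.5) = 3.5, f(2.75) = 14.125, f(4) = 31, f(5.25) = 54.125, f(6.5) = 83.5.
T_4 = (Δu/2)·[f(u_0) + 2f(u_1) + 2f(u_2) + 2f(u_3) + f(u_4)].
Sum = 178.4375.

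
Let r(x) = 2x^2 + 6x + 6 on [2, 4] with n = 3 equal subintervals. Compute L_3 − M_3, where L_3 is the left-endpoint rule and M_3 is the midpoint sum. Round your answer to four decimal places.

-11.5556

L_3 ≈ 73.629630.
M_3 ≈ 85.185185.
L_3 − M_3 ≈ -11.5556.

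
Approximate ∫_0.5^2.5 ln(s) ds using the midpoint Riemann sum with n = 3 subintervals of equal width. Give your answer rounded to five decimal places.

0.66422

Δs = (2.5 − 0.5)/3 = 2/3.
Midpoints: 5/6, 1.5, 13/6.
f(5/6) ≈ -0.18232, f(1.5) ≈ 0.40547, f(13/6) ≈ 0.77319.
Sum = Δs · [f(5/6) + f(1.5) + f(13/6)].
Sum ≈ 0.66422.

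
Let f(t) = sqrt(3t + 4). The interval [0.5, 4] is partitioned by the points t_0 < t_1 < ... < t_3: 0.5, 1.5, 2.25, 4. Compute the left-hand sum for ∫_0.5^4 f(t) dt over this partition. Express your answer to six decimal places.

10.269574

Subinterval widths: 1, 0.75, 1.75.
Left endpoints: 0.5, 1.5, 2.25.
f(0.5) ≈ 2.345208, f(1.5) ≈ 2.915476, f(2.25) ≈ 3.278719.
Sum = Σ Δt_i · f(t_i).
Sum ≈ 10.269574.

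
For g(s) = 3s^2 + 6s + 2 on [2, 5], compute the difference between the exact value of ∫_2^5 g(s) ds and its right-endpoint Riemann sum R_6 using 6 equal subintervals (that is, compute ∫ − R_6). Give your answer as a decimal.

Exact integral: ∫_2^5 g(s) ds = 186.
R_6 = 206.625.
Error = 186 − 206.625 = -20.625.

-20.625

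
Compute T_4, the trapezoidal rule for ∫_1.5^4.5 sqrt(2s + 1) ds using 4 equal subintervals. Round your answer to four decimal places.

7.8657

Δs = (4.5 − 1.5)/4 = 0.75.
f(1.5) ≈ 2.0000, f(2.25) ≈ 2.3452, f(3) ≈ 2.6458, f(3.75) ≈ 2.9155, f(4.5) ≈ 3.1623.
T_4 = (Δs/2)·[f(s_0) + 2f(s_1) + 2f(s_2) + 2f(s_3) + f(s_4)].
Sum ≈ 7.8657.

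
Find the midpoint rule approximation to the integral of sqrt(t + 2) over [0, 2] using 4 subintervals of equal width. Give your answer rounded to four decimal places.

3.4488

Δt = (2 − 0)/4 = 0.5.
Midpoints: 0.25, 0.75, 1.25, 1.75.
f(0.25) ≈ 1.5000, f(0.75) ≈ 1.6583, f(1.25) ≈ 1.8028, f(1.75) ≈ 1.9365.
Sum = Δt · [f(0.25) + f(0.75) + f(1.25) + f(1.75)].
Sum ≈ 3.4488.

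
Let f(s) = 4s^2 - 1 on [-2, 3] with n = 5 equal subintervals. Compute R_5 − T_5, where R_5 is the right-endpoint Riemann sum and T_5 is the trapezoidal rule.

R_5 = 55.
T_5 = 45.
R_5 − T_5 = 10.

10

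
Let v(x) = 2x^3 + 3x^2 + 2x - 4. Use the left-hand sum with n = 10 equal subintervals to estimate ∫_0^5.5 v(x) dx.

Δx = (5.5 − 0)/10 = 0.55.
Left endpoints: 0, 0.55, 1.1, 1.65, 2.2, 2.75, 3.3, 3.85, 4.4, 4.95.
v(0) = -4, v(0.55) = -1.65975, v(1.1) = 4.492, v(1.65) = 16.45175, v(2.2) = 36.216, v(2.75) = 65.78125, v(3.3) = 107.144, v(3.85) = 162.30075, v(4.4) = 233.248, v(4.95) = 321.98225.
Sum = Δx · [v(0) + v(0.55) + v(1.1) + ...].
Sum = 518.0759375.

518.0759375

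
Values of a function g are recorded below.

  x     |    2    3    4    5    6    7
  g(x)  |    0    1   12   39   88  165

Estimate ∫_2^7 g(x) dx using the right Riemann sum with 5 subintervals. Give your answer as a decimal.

305

Δx = 1.
Sum = 1·[1 + 12 + 39 + 88 + 165] = 305.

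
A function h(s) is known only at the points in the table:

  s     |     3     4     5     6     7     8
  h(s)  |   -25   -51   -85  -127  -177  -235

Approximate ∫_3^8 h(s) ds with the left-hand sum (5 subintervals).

-465

Δs = 1.
Sum = 1·[(-25) + (-51) + (-85) + (-127) + (-177)] = -465.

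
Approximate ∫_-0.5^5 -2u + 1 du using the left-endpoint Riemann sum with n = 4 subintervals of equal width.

-11.6875

Δu = (5 − (-0.5))/4 = 1.375.
Left endpoints: -0.5, 0.875, 2.25, 3.625.
f(-0.5) = 2, f(0.875) = -0.75, f(2.25) = -3.5, f(3.625) = -6.25.
Sum = Δu · [f(-0.5) + f(0.875) + f(2.25) + f(3.625)].
Sum = -11.6875.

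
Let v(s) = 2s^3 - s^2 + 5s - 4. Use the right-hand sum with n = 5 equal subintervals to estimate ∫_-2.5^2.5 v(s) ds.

12.5

Δs = (2.5 − (-2.5))/5 = 1.
Right endpoints: -1.5, -0.5, 0.5, 1.5, 2.5.
v(-1.5) = -20.5, v(-0.5) = -7, v(0.5) = -1.5, v(1.5) = 8, v(2.5) = 33.5.
Sum = Δs · [v(-1.5) + v(-0.5) + v(0.5) + v(1.5) + v(2.5)].
Sum = 12.5.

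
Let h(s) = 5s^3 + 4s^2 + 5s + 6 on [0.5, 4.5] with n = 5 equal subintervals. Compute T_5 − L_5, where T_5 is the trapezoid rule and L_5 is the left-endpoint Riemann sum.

222

T_5 = 725.54.
L_5 = 503.54.
T_5 − L_5 = 222.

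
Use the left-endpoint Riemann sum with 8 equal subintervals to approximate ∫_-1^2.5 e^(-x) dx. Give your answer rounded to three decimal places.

Δx = (2.5 − (-1))/8 = 0.4375.
Left endpoints: -1, -0.5625, -0.125, 0.3125, 0.75, 1.1875, 1.625, 2.0625.
f(-1) ≈ 2.718, f(-0.5625) ≈ 1.755, f(-0.125) ≈ 1.133, f(0.3125) ≈ 0.732, f(0.75) ≈ 0.472, f(1.1875) ≈ 0.305, f(1.625) ≈ 0.197, f(2.0625) ≈ 0.127.
Sum = Δx · [f(-1) + f(-0.5625) + f(-0.125) + ...].
Sum ≈ 3.255.

3.255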